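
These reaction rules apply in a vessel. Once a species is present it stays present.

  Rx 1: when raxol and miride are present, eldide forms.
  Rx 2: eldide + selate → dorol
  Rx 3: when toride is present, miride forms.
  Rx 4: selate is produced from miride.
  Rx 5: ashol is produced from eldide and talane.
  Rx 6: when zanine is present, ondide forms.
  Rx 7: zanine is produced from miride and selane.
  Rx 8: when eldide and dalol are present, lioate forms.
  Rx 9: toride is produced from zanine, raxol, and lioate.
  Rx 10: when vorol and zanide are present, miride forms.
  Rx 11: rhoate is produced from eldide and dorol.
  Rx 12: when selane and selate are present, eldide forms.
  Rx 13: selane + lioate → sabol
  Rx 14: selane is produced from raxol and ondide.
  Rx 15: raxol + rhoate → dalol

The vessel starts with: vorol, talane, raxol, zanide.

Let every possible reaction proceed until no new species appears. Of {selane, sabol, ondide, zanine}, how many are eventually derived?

selane would need raxol and ondide (Rx 14), but ondide never forms.
sabol would need selane and lioate (Rx 13), but selane never forms.
ondide would need zanine (Rx 6), but zanine never forms.
zanine would need miride and selane (Rx 7), but selane never forms.
None of the 4 are reached.

0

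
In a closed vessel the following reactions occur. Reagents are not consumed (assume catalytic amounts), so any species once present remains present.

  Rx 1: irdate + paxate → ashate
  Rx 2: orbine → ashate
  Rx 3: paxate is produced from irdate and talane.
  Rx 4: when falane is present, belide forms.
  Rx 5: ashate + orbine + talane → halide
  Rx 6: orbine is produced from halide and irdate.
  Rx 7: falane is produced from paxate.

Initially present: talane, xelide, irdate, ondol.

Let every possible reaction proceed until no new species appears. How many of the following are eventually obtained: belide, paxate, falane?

irdate and talane present → paxate forms (Rx 3).
paxate present → falane forms (Rx 7).
falane present → belide forms (Rx 4).
belide: reached.
paxate: reached.
falane: reached.
All 3 are reached.

3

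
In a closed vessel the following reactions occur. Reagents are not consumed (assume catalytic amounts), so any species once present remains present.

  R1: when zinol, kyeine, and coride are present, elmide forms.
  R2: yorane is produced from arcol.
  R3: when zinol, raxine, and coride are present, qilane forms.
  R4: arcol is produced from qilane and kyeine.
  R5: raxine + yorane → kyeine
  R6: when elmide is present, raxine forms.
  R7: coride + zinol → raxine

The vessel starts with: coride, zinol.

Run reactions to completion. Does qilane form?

Yes

coride and zinol present → raxine forms (R7).
zinol, raxine, and coride present → qilane forms (R3).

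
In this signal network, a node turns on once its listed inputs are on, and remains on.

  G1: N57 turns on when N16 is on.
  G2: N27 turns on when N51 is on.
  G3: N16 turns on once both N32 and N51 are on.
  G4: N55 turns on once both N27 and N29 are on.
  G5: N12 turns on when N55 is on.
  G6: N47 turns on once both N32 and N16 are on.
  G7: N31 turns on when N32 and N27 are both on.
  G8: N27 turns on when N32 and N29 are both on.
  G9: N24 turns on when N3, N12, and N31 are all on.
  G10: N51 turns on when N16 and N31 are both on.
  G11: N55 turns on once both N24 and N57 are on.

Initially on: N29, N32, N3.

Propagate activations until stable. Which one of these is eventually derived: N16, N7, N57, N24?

N32 and N29 are on, so N27 turns on (G8).
G4: N27 and N29 on → N55 on.
G7: N32 and N27 on → N31 on.
G5: N55 on → N12 on.
N3, N12, and N31 are on, so N24 turns on (G9).
No rule produces N7, and it is not given. N57 would need N16 (G1), but N16 never turns on. N16 would need N32 and N51 (G3), but N51 never turns on.

N24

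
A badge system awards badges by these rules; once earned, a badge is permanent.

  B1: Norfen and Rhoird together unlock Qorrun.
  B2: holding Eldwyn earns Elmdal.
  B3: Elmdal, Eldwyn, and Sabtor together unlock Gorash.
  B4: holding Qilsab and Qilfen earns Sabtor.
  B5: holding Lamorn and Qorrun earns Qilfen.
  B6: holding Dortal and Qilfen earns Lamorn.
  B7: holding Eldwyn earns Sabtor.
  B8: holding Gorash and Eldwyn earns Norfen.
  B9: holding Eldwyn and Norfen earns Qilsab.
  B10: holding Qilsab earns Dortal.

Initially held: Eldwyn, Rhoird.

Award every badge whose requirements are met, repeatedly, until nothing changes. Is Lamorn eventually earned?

Lamorn would need Dortal and Qilfen (B6), but Qilfen is never earned.

No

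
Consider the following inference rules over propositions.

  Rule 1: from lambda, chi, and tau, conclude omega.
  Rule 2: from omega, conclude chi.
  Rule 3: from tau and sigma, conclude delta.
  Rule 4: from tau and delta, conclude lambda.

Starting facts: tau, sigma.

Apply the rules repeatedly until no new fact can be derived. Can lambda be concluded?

Yes

tau and sigma hold, so delta follows (Rule 3).
From tau and delta, Rule 4 gives lambda.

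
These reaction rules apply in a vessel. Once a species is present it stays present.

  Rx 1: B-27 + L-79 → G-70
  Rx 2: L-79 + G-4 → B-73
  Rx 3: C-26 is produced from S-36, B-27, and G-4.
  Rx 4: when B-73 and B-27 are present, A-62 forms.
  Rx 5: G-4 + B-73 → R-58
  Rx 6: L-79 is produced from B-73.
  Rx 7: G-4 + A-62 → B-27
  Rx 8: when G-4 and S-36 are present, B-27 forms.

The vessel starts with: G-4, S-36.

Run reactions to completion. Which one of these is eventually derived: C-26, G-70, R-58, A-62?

C-26

G-4 and S-36 present → B-27 forms (Rx 8).
S-36, B-27, and G-4 present → C-26 forms (Rx 3).
A-62 would need B-73 and B-27 (Rx 4), but B-73 never forms. R-58 would need G-4 and B-73 (Rx 5), but B-73 never forms. G-70 would need B-27 and L-79 (Rx 1), but L-79 never forms.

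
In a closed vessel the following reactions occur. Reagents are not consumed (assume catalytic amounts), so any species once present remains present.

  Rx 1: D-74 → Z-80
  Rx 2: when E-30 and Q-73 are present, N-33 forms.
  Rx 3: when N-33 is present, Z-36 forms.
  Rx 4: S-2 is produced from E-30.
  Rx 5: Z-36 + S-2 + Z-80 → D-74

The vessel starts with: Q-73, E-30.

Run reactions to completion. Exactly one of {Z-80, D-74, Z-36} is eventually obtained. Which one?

Z-36

E-30 and Q-73 present → N-33 forms (Rx 2).
N-33 present → Z-36 forms (Rx 3).
D-74 would need Z-36, S-2, and Z-80 (Rx 5), but Z-80 never forms. Z-80 would need D-74 (Rx 1), but D-74 never forms.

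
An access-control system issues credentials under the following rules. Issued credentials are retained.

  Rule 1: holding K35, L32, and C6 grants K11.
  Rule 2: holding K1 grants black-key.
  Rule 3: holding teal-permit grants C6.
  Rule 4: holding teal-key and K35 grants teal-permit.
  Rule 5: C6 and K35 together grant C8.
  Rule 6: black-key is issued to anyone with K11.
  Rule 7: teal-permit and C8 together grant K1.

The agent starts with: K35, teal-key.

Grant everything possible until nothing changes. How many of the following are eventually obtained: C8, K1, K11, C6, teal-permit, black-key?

Holding teal-key and K35 grants teal-permit (Rule 4).
Holding teal-permit grants C6 (Rule 3).
Holding C6 and K35 grants C8 (Rule 5).
Holding teal-permit and C8 grants K1 (Rule 7).
Holding K1 grants black-key (Rule 2).
C8: reached.
K1: reached.
K11 would need K35, L32, and C6 (Rule 1), but L32 is never granted.
C6: reached.
teal-permit: reached.
black-key: reached.
Reached: C8, K1, C6, teal-permit, and black-key — 5 of the 6.

5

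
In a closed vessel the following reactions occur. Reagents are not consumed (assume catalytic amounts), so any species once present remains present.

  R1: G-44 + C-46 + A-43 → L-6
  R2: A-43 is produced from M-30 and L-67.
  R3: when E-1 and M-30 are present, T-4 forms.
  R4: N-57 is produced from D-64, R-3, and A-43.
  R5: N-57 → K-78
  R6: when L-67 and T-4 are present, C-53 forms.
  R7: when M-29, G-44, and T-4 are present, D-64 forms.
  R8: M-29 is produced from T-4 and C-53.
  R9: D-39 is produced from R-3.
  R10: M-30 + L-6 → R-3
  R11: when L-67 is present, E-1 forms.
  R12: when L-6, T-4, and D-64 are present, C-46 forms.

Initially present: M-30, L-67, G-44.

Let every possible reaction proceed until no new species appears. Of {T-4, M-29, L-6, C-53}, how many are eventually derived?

L-67 present → E-1 forms (R11).
E-1 and M-30 present → T-4 forms (R3).
L-67 and T-4 present → C-53 forms (R6).
T-4 and C-53 present → M-29 forms (R8).
T-4: reached.
M-29: reached.
L-6 would need G-44, C-46, and A-43 (R1), but C-46 never forms.
C-53: reached.
Reached: T-4, M-29, and C-53 — 3 of the 4.

3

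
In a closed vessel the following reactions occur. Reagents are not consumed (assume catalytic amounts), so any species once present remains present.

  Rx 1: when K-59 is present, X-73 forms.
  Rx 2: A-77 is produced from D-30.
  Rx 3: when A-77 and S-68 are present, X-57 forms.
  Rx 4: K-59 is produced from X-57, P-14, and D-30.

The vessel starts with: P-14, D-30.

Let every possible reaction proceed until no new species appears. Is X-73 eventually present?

No

X-73 would need K-59 (Rx 1), but K-59 never forms.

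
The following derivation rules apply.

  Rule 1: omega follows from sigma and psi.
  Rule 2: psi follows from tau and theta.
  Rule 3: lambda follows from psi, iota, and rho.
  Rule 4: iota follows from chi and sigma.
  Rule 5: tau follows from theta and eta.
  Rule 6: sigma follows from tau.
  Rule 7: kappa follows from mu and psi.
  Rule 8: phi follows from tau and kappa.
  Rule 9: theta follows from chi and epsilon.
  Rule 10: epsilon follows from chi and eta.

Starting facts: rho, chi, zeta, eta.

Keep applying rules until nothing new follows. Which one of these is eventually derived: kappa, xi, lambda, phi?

lambda

From chi and eta, Rule 10 gives epsilon.
From chi and epsilon, Rule 9 gives theta.
theta and eta hold, so tau follows (Rule 5).
tau holds, so sigma follows (Rule 6).
tau and theta hold, so psi follows (Rule 2).
chi and sigma hold, so iota follows (Rule 4).
psi, iota, and rho hold, so lambda follows (Rule 3).
kappa would need mu and psi (Rule 7), but mu is never established. No rule produces xi, and it is not given. phi would need tau and kappa (Rule 8), but kappa is never established.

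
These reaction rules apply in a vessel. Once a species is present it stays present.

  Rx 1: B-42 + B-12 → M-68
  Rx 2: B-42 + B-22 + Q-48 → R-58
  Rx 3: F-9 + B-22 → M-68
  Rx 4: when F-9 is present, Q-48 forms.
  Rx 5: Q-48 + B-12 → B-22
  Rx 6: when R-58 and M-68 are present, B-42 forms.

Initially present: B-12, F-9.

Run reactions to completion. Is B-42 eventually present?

No

B-42 would need R-58 and M-68 (Rx 6), but R-58 never forms.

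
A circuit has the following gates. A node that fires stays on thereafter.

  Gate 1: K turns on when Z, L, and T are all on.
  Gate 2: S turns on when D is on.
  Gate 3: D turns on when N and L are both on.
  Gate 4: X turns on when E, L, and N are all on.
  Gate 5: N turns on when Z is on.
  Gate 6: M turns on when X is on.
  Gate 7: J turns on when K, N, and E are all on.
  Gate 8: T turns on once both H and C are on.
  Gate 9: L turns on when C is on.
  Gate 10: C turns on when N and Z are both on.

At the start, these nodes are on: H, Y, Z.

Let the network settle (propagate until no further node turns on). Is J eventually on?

J would need K, N, and E (Gate 7), but E never turns on.

No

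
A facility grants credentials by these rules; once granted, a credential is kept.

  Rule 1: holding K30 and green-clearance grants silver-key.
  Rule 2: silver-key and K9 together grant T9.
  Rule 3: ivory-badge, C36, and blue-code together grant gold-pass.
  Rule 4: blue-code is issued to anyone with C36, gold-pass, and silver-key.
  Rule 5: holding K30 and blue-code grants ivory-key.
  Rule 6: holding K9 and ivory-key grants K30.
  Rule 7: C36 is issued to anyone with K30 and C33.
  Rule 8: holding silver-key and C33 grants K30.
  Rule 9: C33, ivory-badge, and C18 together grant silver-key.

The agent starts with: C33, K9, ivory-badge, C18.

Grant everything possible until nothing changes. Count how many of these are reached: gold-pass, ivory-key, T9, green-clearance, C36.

Holding C33, ivory-badge, and C18 grants silver-key (Rule 9).
Holding silver-key and C33 grants K30 (Rule 8).
Holding silver-key and K9 grants T9 (Rule 2).
Holding K30 and C33 grants C36 (Rule 7).
gold-pass would need ivory-badge, C36, and blue-code (Rule 3), but blue-code is never granted.
ivory-key would need K30 and blue-code (Rule 5), but blue-code is never granted.
T9: reached.
No rule produces green-clearance, and it is not given.
C36: reached.
Reached: T9 and C36 — 2 of the 5.

2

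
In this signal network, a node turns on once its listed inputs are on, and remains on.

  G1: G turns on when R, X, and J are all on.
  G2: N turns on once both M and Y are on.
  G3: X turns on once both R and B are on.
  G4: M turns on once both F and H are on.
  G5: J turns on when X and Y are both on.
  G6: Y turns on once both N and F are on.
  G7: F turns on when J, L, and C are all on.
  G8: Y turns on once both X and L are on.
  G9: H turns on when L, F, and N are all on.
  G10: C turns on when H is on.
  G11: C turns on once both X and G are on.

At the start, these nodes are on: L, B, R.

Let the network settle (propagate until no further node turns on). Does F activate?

Yes

R and B are on, so X turns on (G3).
G8: X and L on → Y on.
X and Y are on, so J turns on (G5).
G1: R, X, and J on → G on.
X and G are on, so C turns on (G11).
G7: J, L, and C on → F on.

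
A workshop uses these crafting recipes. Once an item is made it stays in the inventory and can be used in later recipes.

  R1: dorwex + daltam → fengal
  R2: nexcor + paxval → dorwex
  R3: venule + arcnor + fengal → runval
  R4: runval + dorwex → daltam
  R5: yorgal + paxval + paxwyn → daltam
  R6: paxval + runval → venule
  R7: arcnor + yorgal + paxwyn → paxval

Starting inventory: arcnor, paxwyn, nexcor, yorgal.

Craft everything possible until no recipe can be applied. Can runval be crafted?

No

runval would need venule, arcnor, and fengal (R3), but venule is never obtained.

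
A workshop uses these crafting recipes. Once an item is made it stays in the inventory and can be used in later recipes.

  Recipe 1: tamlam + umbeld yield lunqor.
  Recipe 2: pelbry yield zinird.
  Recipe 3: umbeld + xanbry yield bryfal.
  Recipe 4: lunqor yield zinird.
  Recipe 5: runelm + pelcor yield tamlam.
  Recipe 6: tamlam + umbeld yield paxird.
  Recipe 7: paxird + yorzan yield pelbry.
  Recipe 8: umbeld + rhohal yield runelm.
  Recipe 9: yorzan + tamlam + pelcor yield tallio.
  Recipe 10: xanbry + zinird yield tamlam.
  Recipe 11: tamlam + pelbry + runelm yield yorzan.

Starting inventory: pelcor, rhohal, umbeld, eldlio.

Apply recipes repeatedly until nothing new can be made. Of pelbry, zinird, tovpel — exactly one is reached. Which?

umbeld + rhohal → runelm (Recipe 8).
Using Recipe 5, runelm and pelcor make tamlam.
tamlam + umbeld → lunqor (Recipe 1).
lunqor → zinird (Recipe 4).
No rule produces tovpel, and it is not given. pelbry would need paxird and yorzan (Recipe 7), but yorzan is never obtained.

zinird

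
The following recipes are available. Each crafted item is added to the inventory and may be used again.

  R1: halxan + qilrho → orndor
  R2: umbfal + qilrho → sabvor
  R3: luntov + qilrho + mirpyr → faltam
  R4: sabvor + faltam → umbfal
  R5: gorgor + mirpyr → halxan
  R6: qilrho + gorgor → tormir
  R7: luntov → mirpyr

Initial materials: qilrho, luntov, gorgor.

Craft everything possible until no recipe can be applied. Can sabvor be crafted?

sabvor would need umbfal and qilrho (R2), but umbfal is never obtained.

No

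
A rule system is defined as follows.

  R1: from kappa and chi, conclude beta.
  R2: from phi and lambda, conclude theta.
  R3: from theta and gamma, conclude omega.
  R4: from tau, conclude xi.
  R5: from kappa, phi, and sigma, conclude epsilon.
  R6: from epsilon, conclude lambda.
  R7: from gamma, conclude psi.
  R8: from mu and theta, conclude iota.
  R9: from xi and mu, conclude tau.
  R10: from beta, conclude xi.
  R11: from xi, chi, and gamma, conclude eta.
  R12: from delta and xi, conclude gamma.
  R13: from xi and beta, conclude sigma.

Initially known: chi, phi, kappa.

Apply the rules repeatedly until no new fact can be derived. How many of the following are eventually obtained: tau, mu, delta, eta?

tau would need xi and mu (R9), but mu is never established.
No rule produces mu, and it is not given.
No rule produces delta, and it is not given.
eta would need xi, chi, and gamma (R11), but gamma is never established.
None of the 4 are reached.

0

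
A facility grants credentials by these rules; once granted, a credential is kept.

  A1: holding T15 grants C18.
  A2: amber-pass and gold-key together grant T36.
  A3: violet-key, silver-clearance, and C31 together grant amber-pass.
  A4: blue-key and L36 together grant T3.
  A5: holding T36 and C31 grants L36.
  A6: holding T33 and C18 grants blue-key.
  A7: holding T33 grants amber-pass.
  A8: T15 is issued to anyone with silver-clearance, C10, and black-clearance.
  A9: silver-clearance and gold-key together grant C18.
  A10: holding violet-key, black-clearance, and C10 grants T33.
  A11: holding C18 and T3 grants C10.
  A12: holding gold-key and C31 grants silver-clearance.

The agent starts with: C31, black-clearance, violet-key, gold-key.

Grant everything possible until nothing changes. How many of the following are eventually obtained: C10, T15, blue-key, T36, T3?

Holding gold-key and C31 grants silver-clearance (A12).
Holding violet-key, silver-clearance, and C31 grants amber-pass (A3).
Holding amber-pass and gold-key grants T36 (A2).
C10 would need C18 and T3 (A11), but T3 is never granted.
T15 would need silver-clearance, C10, and black-clearance (A8), but C10 is never granted.
blue-key would need T33 and C18 (A6), but T33 is never granted.
T36: reached.
T3 would need blue-key and L36 (A4), but blue-key is never granted.
Reached: T36 — 1 of the 5.

1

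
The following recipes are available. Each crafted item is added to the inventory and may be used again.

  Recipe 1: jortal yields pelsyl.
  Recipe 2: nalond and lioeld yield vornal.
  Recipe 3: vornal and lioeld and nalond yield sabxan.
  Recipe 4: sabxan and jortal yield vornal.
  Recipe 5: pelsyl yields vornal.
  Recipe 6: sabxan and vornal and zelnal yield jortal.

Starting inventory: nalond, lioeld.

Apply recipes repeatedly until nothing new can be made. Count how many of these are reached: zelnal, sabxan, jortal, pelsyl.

1

nalond and lioeld → vornal (Recipe 2).
Using Recipe 3, vornal, lioeld, and nalond make sabxan.
No rule produces zelnal, and it is not given.
sabxan: reached.
jortal would need sabxan, vornal, and zelnal (Recipe 6), but zelnal is never obtained.
pelsyl would need jortal (Recipe 1), but jortal is never obtained.
Reached: sabxan — 1 of the 4.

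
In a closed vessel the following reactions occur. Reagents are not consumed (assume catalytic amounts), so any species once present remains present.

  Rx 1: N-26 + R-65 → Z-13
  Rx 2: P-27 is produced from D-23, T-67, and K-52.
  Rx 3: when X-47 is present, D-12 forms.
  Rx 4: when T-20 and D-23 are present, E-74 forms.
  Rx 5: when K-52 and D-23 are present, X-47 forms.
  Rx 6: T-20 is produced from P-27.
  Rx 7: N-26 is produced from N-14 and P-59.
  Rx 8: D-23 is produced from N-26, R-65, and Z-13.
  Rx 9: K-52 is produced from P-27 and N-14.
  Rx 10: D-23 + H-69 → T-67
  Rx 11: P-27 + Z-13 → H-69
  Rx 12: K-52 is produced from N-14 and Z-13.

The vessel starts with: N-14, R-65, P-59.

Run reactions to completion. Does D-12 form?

N-14 and P-59 present → N-26 forms (Rx 7).
N-26 and R-65 present → Z-13 forms (Rx 1).
N-26, R-65, and Z-13 present → D-23 forms (Rx 8).
N-14 and Z-13 present → K-52 forms (Rx 12).
K-52 and D-23 present → X-47 forms (Rx 5).
X-47 present → D-12 forms (Rx 3).

Yes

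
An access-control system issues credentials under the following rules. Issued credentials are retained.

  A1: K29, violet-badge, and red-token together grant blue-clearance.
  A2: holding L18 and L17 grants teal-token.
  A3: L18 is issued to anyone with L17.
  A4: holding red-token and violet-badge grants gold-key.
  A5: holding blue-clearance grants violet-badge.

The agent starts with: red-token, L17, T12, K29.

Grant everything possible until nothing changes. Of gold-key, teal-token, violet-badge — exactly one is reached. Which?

teal-token

Holding L17 grants L18 (A3).
Holding L18 and L17 grants teal-token (A2).
violet-badge would need blue-clearance (A5), but blue-clearance is never granted. gold-key would need red-token and violet-badge (A4), but violet-badge is never granted.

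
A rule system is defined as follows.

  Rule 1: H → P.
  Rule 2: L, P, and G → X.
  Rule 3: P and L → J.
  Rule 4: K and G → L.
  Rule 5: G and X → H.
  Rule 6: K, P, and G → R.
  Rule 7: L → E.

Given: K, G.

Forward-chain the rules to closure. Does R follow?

R would need K, P, and G (Rule 6), but P is never established.

No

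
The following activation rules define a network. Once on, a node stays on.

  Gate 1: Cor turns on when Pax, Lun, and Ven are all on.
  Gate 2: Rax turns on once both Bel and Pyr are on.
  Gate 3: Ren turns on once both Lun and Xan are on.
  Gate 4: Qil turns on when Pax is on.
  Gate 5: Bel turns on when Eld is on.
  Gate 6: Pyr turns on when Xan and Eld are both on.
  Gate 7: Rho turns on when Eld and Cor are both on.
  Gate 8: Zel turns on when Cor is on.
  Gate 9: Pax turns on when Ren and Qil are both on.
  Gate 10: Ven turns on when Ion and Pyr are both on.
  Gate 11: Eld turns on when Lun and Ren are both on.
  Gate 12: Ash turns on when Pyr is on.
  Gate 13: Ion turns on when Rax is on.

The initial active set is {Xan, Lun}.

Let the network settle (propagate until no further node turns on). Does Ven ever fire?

Yes

Gate 3: Lun and Xan on → Ren on.
Gate 11: Lun and Ren on → Eld on.
Gate 5: Eld on → Bel on.
Xan and Eld are on, so Pyr turns on (Gate 6).
Bel and Pyr are on, so Rax turns on (Gate 2).
Rax is on, so Ion turns on (Gate 13).
Gate 10: Ion and Pyr on → Ven on.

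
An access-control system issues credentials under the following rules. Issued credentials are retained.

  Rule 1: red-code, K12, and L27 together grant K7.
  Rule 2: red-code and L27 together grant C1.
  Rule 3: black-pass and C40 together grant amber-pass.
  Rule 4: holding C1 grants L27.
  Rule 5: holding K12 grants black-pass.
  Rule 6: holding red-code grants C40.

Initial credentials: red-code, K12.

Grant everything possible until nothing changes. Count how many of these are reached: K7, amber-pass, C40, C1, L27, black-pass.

Holding red-code grants C40 (Rule 6).
Holding K12 grants black-pass (Rule 5).
Holding black-pass and C40 grants amber-pass (Rule 3).
K7 would need red-code, K12, and L27 (Rule 1), but L27 is never granted.
amber-pass: reached.
C40: reached.
C1 would need red-code and L27 (Rule 2), but L27 is never granted.
L27 would need C1 (Rule 4), but C1 is never granted.
black-pass: reached.
Reached: amber-pass, C40, and black-pass — 3 of the 6.

3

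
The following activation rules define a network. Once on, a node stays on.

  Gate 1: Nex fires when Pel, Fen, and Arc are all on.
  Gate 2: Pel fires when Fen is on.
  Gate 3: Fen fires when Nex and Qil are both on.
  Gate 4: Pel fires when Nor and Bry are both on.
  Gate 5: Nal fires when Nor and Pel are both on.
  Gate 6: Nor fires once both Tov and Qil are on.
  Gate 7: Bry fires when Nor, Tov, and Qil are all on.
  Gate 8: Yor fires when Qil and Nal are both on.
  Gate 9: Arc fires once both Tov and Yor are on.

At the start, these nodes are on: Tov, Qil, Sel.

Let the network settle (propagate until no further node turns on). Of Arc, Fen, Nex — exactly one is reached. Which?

Gate 6: Tov and Qil on → Nor on.
Nor, Tov, and Qil are on, so Bry fires (Gate 7).
Nor and Bry are on, so Pel fires (Gate 4).
Gate 5: Nor and Pel on → Nal on.
Qil and Nal are on, so Yor fires (Gate 8).
Tov and Yor are on, so Arc fires (Gate 9).
Nex would need Pel, Fen, and Arc (Gate 1), but Fen never turns on. Fen would need Nex and Qil (Gate 3), but Nex never turns on.

Arc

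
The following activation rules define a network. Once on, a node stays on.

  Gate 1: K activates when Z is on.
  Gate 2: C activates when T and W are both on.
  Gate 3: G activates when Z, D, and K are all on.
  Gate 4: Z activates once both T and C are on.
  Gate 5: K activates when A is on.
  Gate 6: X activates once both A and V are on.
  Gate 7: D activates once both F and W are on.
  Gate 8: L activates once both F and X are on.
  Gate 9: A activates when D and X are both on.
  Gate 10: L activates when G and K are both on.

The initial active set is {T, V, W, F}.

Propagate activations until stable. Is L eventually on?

F and W are on, so D activates (Gate 7).
T and W are on, so C activates (Gate 2).
Gate 4: T and C on → Z on.
Gate 1: Z on → K on.
Gate 3: Z, D, and K on → G on.
G and K are on, so L activates (Gate 10).

Yes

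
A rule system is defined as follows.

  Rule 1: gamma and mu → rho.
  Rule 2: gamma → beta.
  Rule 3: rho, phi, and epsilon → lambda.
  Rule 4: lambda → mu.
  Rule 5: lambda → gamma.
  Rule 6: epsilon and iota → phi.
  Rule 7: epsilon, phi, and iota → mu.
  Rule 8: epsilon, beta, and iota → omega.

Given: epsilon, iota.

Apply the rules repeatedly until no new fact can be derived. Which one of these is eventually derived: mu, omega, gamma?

From epsilon and iota, Rule 6 gives phi.
From epsilon, phi, and iota, Rule 7 gives mu.
omega would need epsilon, beta, and iota (Rule 8), but beta is never established. gamma would need lambda (Rule 5), but lambda is never established.

mu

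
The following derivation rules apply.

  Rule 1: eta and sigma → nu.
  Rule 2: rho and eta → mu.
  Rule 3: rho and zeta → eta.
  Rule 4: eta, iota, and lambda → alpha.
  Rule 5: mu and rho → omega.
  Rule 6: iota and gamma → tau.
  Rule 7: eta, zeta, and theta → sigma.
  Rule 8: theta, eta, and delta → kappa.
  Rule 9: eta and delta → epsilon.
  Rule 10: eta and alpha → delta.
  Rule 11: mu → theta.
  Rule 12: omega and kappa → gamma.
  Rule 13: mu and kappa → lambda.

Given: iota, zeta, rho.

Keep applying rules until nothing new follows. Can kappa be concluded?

No

kappa would need theta, eta, and delta (Rule 8), but delta is never established.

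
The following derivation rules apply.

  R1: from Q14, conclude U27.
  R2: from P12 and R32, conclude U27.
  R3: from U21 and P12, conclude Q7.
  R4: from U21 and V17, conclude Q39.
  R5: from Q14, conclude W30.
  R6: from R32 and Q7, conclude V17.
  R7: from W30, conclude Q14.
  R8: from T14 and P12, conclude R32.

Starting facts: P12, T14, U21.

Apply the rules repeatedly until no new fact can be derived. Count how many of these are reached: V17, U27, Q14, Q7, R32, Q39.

5

T14 and P12 hold, so R32 follows (R8).
U21 and P12 hold, so Q7 follows (R3).
P12 and R32 hold, so U27 follows (R2).
From R32 and Q7, R6 gives V17.
U21 and V17 hold, so Q39 follows (R4).
V17: reached.
U27: reached.
Q14 would need W30 (R7), but W30 is never established.
Q7: reached.
R32: reached.
Q39: reached.
Reached: V17, U27, Q7, R32, and Q39 — 5 of the 6.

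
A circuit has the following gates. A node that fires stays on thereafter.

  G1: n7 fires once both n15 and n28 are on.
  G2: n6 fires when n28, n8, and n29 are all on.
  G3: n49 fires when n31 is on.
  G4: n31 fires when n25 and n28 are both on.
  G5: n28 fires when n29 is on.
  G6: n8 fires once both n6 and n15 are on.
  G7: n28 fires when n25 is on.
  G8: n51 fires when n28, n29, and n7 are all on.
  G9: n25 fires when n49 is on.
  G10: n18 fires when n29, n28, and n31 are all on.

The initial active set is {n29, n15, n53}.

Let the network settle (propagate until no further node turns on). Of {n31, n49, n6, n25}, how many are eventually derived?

0

n31 would need n25 and n28 (G4), but n25 never turns on.
n49 would need n31 (G3), but n31 never turns on.
n6 would need n28, n8, and n29 (G2), but n8 never turns on.
n25 would need n49 (G9), but n49 never turns on.
None of the 4 are reached.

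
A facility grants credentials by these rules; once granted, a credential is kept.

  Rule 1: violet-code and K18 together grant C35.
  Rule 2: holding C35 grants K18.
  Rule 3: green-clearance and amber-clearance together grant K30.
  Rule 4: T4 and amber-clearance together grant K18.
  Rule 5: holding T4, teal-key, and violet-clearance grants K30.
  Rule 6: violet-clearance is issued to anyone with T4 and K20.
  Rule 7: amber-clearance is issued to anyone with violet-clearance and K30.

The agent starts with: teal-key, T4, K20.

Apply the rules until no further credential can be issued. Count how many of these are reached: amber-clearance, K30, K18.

3

Holding T4 and K20 grants violet-clearance (Rule 6).
Holding T4, teal-key, and violet-clearance grants K30 (Rule 5).
Holding violet-clearance and K30 grants amber-clearance (Rule 7).
Holding T4 and amber-clearance grants K18 (Rule 4).
amber-clearance: reached.
K30: reached.
K18: reached.
All 3 are reached.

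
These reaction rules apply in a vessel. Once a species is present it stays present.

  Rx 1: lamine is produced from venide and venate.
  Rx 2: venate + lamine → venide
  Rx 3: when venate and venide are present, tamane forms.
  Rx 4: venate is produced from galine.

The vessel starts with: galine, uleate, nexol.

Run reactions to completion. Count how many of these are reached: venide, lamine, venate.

galine present → venate forms (Rx 4).
venide would need venate and lamine (Rx 2), but lamine never forms.
lamine would need venide and venate (Rx 1), but venide never forms.
venate: reached.
Reached: venate — 1 of the 3.

1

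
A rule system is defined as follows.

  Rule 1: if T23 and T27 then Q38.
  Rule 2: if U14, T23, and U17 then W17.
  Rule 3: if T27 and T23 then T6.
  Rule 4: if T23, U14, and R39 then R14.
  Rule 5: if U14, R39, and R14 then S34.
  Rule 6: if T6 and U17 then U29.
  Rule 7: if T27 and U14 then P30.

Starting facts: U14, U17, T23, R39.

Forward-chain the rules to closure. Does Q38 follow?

Q38 would need T23 and T27 (Rule 1), but T27 is never established.

No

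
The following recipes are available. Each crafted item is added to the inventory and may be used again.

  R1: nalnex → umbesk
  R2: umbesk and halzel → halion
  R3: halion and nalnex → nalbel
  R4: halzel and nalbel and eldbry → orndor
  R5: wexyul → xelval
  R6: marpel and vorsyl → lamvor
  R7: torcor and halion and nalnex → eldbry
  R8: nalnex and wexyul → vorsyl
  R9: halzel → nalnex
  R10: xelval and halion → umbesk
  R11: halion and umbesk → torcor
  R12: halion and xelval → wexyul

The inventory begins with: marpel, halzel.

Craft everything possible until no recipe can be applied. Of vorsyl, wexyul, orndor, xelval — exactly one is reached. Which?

orndor

halzel → nalnex (R9).
nalnex → umbesk (R1).
umbesk and halzel → halion (R2).
Using R3, halion and nalnex make nalbel.
Using R11, halion and umbesk make torcor.
Using R7, torcor, halion, and nalnex make eldbry.
halzel and nalbel and eldbry → orndor (R4).
vorsyl would need nalnex and wexyul (R8), but wexyul is never obtained. wexyul would need halion and xelval (R12), but xelval is never obtained. xelval would need wexyul (R5), but wexyul is never obtained.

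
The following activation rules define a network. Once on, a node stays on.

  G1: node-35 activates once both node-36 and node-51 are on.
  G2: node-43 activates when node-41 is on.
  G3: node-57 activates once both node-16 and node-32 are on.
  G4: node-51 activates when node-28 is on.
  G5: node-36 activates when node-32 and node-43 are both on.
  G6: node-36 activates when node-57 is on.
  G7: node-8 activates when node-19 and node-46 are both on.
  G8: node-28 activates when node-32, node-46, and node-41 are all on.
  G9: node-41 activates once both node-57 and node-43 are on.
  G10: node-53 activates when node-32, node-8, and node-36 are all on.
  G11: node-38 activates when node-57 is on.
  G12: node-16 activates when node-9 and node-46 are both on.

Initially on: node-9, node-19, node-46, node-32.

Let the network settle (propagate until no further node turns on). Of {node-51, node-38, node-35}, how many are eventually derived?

1

node-9 and node-46 are on, so node-16 activates (G12).
G3: node-16 and node-32 on → node-57 on.
node-57 is on, so node-38 activates (G11).
node-51 would need node-28 (G4), but node-28 never turns on.
node-38: reached.
node-35 would need node-36 and node-51 (G1), but node-51 never turns on.
Reached: node-38 — 1 of the 3.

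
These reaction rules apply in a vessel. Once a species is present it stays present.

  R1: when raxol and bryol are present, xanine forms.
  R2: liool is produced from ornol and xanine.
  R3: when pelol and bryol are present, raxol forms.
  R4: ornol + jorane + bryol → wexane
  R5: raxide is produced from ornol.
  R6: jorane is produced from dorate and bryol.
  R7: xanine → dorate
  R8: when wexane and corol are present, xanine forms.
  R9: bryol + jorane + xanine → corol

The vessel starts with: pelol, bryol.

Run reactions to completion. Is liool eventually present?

No

liool would need ornol and xanine (R2), but ornol never forms.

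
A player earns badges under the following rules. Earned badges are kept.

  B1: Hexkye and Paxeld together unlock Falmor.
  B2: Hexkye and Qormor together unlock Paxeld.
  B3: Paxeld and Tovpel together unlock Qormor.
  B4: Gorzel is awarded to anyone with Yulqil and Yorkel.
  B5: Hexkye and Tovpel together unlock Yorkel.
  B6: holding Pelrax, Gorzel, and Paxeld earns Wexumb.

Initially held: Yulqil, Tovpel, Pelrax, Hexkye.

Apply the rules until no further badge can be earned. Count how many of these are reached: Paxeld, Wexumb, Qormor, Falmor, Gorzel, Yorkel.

2

With Hexkye and Tovpel, Yorkel is earned (B5).
With Yulqil and Yorkel, Gorzel is earned (B4).
Paxeld would need Hexkye and Qormor (B2), but Qormor is never earned.
Wexumb would need Pelrax, Gorzel, and Paxeld (B6), but Paxeld is never earned.
Qormor would need Paxeld and Tovpel (B3), but Paxeld is never earned.
Falmor would need Hexkye and Paxeld (B1), but Paxeld is never earned.
Gorzel: reached.
Yorkel: reached.
Reached: Gorzel and Yorkel — 2 of the 6.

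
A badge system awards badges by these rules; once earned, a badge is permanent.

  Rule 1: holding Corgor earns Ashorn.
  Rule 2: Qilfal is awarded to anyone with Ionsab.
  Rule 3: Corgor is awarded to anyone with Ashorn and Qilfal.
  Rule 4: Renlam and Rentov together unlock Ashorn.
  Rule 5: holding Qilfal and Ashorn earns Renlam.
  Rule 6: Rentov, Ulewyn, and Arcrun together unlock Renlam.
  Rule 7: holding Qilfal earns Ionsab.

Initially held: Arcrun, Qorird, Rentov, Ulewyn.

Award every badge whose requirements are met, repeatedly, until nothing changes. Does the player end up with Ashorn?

Yes

With Rentov, Ulewyn, and Arcrun, Renlam is earned (Rule 6).
With Renlam and Rentov, Ashorn is earned (Rule 4).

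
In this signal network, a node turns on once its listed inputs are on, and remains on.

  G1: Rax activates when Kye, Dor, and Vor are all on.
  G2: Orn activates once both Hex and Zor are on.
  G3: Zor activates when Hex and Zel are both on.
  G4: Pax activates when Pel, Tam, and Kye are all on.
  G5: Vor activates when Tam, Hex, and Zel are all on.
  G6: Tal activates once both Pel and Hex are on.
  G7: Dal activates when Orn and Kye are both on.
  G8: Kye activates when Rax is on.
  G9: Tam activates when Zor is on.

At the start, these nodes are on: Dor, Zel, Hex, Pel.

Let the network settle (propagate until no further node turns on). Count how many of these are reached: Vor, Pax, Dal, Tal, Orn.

3

Hex and Zel are on, so Zor activates (G3).
Pel and Hex are on, so Tal activates (G6).
Hex and Zor are on, so Orn activates (G2).
Zor is on, so Tam activates (G9).
G5: Tam, Hex, and Zel on → Vor on.
Vor: reached.
Pax would need Pel, Tam, and Kye (G4), but Kye never turns on.
Dal would need Orn and Kye (G7), but Kye never turns on.
Tal: reached.
Orn: reached.
Reached: Vor, Tal, and Orn — 3 of the 5.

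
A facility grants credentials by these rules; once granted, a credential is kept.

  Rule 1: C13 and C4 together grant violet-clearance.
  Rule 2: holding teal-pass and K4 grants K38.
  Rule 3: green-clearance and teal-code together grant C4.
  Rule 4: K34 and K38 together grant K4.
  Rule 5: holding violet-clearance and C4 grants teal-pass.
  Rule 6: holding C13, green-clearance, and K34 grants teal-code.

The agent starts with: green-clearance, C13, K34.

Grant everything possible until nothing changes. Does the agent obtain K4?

No

K4 would need K34 and K38 (Rule 4), but K38 is never granted.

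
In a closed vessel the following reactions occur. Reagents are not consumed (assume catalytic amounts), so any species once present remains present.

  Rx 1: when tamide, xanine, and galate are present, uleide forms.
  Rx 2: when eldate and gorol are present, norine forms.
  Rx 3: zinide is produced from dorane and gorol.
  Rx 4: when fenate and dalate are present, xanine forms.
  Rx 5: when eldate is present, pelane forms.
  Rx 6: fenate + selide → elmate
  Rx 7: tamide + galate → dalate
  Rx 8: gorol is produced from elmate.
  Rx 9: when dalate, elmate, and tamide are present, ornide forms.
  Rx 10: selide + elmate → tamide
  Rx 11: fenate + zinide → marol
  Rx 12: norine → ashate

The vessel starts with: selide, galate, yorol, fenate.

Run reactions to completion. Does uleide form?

fenate and selide present → elmate forms (Rx 6).
selide and elmate present → tamide forms (Rx 10).
tamide and galate present → dalate forms (Rx 7).
fenate and dalate present → xanine forms (Rx 4).
tamide, xanine, and galate present → uleide forms (Rx 1).

Yes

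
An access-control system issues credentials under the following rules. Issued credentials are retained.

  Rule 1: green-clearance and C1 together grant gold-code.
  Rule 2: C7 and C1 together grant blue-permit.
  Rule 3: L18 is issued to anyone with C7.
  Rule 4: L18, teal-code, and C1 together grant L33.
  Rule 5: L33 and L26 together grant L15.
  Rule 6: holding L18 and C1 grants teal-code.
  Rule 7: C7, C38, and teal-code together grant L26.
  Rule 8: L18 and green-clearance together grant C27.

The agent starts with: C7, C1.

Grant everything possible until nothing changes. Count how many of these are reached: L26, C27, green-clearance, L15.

0

L26 would need C7, C38, and teal-code (Rule 7), but C38 is never granted.
C27 would need L18 and green-clearance (Rule 8), but green-clearance is never granted.
No rule produces green-clearance, and it is not given.
L15 would need L33 and L26 (Rule 5), but L26 is never granted.
None of the 4 are reached.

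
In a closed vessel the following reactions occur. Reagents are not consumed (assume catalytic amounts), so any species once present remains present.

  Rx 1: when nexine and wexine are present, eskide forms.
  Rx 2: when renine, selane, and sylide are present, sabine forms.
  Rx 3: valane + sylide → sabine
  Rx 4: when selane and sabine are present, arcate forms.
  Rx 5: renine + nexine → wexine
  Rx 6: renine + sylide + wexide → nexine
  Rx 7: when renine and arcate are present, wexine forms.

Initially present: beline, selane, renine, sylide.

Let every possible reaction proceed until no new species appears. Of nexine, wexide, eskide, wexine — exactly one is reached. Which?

renine, selane, and sylide present → sabine forms (Rx 2).
selane and sabine present → arcate forms (Rx 4).
renine and arcate present → wexine forms (Rx 7).
No rule produces wexide, and it is not given. nexine would need renine, sylide, and wexide (Rx 6), but wexide never forms. eskide would need nexine and wexine (Rx 1), but nexine never forms.

wexine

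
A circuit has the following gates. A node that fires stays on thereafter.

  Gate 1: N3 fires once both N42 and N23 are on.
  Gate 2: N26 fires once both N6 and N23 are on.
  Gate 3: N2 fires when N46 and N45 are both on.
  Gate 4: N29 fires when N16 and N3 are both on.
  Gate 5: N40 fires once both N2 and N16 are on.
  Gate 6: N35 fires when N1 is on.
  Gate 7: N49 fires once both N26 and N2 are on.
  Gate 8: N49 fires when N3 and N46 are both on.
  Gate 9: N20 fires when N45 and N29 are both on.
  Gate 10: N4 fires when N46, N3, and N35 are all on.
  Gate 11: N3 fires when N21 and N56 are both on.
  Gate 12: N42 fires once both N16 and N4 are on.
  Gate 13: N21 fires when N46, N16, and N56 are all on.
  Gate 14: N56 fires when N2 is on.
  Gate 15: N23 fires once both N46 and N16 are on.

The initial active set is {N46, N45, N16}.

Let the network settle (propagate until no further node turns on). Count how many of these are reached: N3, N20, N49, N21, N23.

Gate 15: N46 and N16 on → N23 on.
N46 and N45 are on, so N2 fires (Gate 3).
N2 is on, so N56 fires (Gate 14).
Gate 13: N46, N16, and N56 on → N21 on.
Gate 11: N21 and N56 on → N3 on.
Gate 8: N3 and N46 on → N49 on.
N16 and N3 are on, so N29 fires (Gate 4).
Gate 9: N45 and N29 on → N20 on.
N3: reached.
N20: reached.
N49: reached.
N21: reached.
N23: reached.
All 5 are reached.

5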